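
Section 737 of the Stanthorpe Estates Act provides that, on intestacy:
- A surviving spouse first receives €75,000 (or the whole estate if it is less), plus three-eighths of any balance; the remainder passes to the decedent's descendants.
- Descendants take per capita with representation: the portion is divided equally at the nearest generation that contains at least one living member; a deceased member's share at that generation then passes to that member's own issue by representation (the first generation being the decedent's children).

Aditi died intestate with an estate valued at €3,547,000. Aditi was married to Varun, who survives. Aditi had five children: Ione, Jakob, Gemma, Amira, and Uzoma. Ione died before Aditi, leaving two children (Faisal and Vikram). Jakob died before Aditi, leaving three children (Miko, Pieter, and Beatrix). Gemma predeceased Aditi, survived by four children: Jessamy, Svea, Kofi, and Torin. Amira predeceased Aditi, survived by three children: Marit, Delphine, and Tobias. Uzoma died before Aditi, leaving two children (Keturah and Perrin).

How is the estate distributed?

Varun: €1,377,000; Faisal: €155,000; Vikram: €155,000; Miko: €155,000; Pieter: €155,000; Beatrix: €155,000; Jessamy: €155,000; Svea: €155,000; Kofi: €155,000; Torin: €155,000; Marit: €155,000; Delphine: €155,000; Tobias: €155,000; Keturah: €155,000; Perrin: €155,000

Varun first takes €75,000, leaving a balance of €3,472,000. Varun then takes three-eighths of the balance (€1,302,000), for a total of €1,377,000. The remaining €2,170,000 passes to the descendants.
No child survives, so the initial division is made at the grandchildren's generation.
The descendants' portion (€2,170,000) is divided into 14 shares of €155,000: Faisal, Vikram, Miko, Pieter, Beatrix, Jessamy, Svea, Kofi, Torin, Marit, Delphine, Tobias, Keturah, and Perrin each take €155,000.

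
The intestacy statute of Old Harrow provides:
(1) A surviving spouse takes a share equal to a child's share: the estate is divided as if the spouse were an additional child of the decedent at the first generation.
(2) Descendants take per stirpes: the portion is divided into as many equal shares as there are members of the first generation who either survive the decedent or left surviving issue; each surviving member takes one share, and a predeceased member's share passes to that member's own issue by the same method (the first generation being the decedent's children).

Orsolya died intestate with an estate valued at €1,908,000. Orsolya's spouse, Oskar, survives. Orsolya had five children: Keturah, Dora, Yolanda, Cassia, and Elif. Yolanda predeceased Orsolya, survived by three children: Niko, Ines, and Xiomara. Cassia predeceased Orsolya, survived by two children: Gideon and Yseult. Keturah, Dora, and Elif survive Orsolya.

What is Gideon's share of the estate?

Gideon receives €159,000.

The spouse counts as an additional share at the children's level, so there are 6 primary shares of €318,000. Oskar takes one such share (€318,000).
The children's combined portion (€1,590,000) is divided into 5 shares of €318,000: Keturah, Dora, and Elif each take €318,000; Yolanda's €318,000 share passes to Yolanda's issue; Cassia's €318,000 share passes to Cassia's issue.
Yolanda's share (€318,000) is divided into 3 shares of €106,000: Niko, Ines, and Xiomara each take €106,000.
Cassia's share (€318,000) is divided into 2 shares of €159,000: Gideon and Yseult each take €159,000.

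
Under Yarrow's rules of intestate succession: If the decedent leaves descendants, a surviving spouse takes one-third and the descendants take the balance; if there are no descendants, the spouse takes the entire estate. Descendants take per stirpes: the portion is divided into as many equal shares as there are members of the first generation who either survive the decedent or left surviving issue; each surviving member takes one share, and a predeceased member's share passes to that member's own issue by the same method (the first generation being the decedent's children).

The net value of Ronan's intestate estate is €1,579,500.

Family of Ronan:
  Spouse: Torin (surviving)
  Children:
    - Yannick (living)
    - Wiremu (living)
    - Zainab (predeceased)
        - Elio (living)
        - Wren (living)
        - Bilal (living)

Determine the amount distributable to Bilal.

Torin takes one-third of €1,579,500 = €526,500. The remaining €1,053,000 passes to the descendants.
The descendants' portion (€1,053,000) is divided into 3 shares of €351,000: Yannick and Wiremu each take €351,000; Zainab's €351,000 share passes to Zainab's issue.
Zainab's share (€351,000) is divided into 3 shares of €117,000: Elio, Wren, and Bilal each take €117,000.

Bilal receives €117,000.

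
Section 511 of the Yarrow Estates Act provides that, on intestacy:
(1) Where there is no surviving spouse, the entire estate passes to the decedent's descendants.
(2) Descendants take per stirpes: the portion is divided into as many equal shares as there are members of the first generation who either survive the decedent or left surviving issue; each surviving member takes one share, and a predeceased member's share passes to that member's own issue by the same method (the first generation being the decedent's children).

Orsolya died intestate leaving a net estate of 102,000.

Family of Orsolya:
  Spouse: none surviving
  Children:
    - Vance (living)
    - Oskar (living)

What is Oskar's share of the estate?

The entire 102,000 passes to the descendants.
That amount (102,000) is divided into 2 shares of 51,000: Vance and Oskar each take 51,000.

Oskar receives 51,000.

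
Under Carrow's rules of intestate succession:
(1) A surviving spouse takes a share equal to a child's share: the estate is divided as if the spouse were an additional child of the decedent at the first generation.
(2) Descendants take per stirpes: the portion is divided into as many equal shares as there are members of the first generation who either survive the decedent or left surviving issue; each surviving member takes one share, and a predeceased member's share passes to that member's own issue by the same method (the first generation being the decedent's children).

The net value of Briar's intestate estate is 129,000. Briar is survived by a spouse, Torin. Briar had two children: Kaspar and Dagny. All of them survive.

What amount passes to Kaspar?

The spouse counts as an additional share at the children's level, so there are 3 primary shares of 43,000. Torin takes one such share (43,000).
The children's combined portion (86,000) is divided into 2 shares of 43,000: Kaspar and Dagny each take 43,000.

Kaspar receives 43,000.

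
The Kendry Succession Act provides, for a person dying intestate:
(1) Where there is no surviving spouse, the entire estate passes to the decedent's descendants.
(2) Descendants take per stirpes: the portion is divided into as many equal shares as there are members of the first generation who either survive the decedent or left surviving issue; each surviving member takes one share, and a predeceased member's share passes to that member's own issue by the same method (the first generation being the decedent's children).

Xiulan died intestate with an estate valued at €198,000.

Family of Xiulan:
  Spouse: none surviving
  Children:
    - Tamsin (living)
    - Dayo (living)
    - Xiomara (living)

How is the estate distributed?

Tamsin: €66,000; Dayo: €66,000; Xiomara: €66,000

The entire €198,000 passes to the descendants.
That amount (€198,000) is divided into 3 shares of €66,000: Tamsin, Dayo, and Xiomara each take €66,000.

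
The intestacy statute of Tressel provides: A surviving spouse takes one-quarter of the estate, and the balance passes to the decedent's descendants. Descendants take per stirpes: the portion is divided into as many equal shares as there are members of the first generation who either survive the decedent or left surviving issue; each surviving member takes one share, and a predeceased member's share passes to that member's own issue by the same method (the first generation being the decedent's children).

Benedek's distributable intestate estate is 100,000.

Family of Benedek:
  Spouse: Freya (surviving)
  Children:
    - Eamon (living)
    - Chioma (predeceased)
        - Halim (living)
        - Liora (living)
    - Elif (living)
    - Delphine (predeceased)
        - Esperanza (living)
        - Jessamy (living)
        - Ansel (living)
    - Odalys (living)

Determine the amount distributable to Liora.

Liora receives 7,500.

Freya takes one-quarter of 100,000 = 25,000. The remaining 75,000 passes to the descendants.
The descendants' portion (75,000) is divided into 5 shares of 15,000: Eamon, Elif, and Odalys each take 15,000; Chioma's 15,000 share passes to Chioma's issue; Delphine's 15,000 share passes to Delphine's issue.
Chioma's share (15,000) is divided into 2 shares of 7,500: Halim and Liora each take 7,500.
Delphine's share (15,000) is divided into 3 shares of 5,000: Esperanza, Jessamy, and Ansel each take 5,000.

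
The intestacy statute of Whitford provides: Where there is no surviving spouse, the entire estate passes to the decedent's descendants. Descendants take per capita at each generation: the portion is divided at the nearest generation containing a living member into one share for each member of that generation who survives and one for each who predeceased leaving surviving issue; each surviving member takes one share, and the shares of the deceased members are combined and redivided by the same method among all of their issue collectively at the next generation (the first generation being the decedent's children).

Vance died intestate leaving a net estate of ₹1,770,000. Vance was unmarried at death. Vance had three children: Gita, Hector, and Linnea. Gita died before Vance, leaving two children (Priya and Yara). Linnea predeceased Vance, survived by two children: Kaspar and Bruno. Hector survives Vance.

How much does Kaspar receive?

The entire ₹1,770,000 passes to the descendants.
That amount (₹1,770,000) is divided at the children's generation into 3 shares of ₹590,000. Hector takes ₹590,000. The 2 shares of the deceased (Gita and Linnea) are combined into a pool of ₹1,180,000.
That pool (₹1,180,000) is divided at the grandchildren's generation equally among Priya, Yara, Kaspar, and Bruno: ₹295,000 each.

Kaspar receives ₹295,000.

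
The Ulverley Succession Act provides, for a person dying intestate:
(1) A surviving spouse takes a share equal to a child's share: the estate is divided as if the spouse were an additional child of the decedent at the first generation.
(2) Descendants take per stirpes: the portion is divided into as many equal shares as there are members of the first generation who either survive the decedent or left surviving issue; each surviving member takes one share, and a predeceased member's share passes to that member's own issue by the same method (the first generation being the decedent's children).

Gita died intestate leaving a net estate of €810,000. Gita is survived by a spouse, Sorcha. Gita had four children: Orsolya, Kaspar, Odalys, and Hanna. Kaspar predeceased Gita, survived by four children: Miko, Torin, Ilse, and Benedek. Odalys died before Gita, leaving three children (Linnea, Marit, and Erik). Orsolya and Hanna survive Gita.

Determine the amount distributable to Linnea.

Linnea receives €54,000.

The spouse counts as an additional share at the children's level, so there are 5 primary shares of €162,000. Sorcha takes one such share (€162,000).
The children's combined portion (€648,000) is divided into 4 shares of €162,000: Orsolya and Hanna each take €162,000; Kaspar's €162,000 share passes to Kaspar's issue; Odalys's €162,000 share passes to Odalys's issue.
Kaspar's share (€162,000) is divided into 4 shares of €40,500: Miko, Torin, Ilse, and Benedek each take €40,500.
Odalys's share (€162,000) is divided into 3 shares of €54,000: Linnea, Marit, and Erik each take €54,000.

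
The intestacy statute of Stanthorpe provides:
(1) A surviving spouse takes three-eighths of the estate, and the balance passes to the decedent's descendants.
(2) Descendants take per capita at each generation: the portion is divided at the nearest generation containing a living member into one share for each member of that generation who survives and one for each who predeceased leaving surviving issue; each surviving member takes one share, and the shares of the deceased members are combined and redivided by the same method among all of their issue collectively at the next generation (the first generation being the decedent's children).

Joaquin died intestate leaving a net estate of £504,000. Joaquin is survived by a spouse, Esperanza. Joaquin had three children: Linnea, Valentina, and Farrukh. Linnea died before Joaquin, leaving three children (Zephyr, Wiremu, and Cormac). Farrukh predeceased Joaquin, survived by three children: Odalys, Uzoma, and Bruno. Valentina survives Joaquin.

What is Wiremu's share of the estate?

Wiremu receives £35,000.

Esperanza takes three-eighths of £504,000 = £189,000. The remaining £315,000 passes to the descendants.
The descendants' portion (£315,000) is divided at the children's generation into 3 shares of £105,000. Valentina takes £105,000. The 2 shares of the deceased (Linnea and Farrukh) are combined into a pool of £210,000.
That pool (£210,000) is divided at the grandchildren's generation equally among Zephyr, Wiremu, Cormac, Odalys, Uzoma, and Bruno: £35,000 each.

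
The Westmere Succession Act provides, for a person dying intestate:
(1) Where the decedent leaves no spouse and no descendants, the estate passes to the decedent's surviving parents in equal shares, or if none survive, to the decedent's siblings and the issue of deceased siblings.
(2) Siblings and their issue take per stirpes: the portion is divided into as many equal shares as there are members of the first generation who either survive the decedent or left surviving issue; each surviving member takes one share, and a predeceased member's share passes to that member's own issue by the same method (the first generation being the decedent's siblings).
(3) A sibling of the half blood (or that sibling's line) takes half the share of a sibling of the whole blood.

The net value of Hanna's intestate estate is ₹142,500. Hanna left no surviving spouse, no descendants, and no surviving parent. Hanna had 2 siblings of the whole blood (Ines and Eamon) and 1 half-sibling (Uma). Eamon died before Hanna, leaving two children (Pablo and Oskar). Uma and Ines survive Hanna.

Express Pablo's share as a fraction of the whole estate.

The entire ₹142,500 passes to the siblings and their issue.
Counting each half-blood sibling's line as half a unit, there are 5/2 units in ₹142,500, so one unit is ₹57,000. Whole-blood lines (Ines and Eamon) take ₹57,000 each; half-blood lines (Uma) take ₹28,500 each.
Eamon's share (₹57,000) is divided into 2 shares of ₹28,500: Pablo and Oskar each take ₹28,500.

Pablo receives 1/5 of the estate.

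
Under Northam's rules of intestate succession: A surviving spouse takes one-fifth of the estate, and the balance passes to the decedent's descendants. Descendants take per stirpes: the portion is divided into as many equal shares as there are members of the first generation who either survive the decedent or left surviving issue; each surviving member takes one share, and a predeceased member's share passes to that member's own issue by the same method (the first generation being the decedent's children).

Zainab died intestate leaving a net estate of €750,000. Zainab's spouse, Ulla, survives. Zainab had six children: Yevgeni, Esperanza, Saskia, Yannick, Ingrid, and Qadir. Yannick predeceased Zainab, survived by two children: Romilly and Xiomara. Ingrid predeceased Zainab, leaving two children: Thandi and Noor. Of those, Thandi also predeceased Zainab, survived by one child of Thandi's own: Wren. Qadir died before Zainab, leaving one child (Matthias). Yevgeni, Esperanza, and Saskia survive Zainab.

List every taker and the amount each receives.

Ulla takes one-fifth of €750,000 = €150,000. The remaining €600,000 passes to the descendants.
The descendants' portion (€600,000) is divided into 6 shares of €100,000: Yevgeni, Esperanza, and Saskia each take €100,000; Yannick's €100,000 share passes to Yannick's issue; Ingrid's €100,000 share passes to Ingrid's issue; Qadir's €100,000 share passes to Qadir's issue.
Yannick's share (€100,000) is divided into 2 shares of €50,000: Romilly and Xiomara each take €50,000.
Ingrid's share (€100,000) is divided into 2 shares of €50,000: Noor takes €50,000; Thandi's €50,000 share passes to Thandi's issue.
Thandi's share (€50,000) passes entirely to Wren.
Qadir's share (€100,000) passes entirely to Matthias.

Ulla: €150,000; Yevgeni: €100,000; Esperanza: €100,000; Saskia: €100,000; Romilly: €50,000; Xiomara: €50,000; Wren: €50,000; Noor: €50,000; Matthias: €100,000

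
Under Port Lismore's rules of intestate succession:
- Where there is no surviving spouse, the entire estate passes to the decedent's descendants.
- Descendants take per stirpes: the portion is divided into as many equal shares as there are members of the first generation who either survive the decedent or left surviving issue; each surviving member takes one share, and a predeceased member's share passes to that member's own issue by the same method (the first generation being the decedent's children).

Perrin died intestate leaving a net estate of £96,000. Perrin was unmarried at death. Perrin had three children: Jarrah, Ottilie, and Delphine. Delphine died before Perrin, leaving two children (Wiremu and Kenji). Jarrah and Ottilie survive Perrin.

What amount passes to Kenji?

Kenji receives £16,000.

The entire £96,000 passes to the descendants.
That amount (£96,000) is divided into 3 shares of £32,000: Jarrah and Ottilie each take £32,000; Delphine's £32,000 share passes to Delphine's issue.
Delphine's share (£32,000) is divided into 2 shares of £16,000: Wiremu and Kenji each take £16,000.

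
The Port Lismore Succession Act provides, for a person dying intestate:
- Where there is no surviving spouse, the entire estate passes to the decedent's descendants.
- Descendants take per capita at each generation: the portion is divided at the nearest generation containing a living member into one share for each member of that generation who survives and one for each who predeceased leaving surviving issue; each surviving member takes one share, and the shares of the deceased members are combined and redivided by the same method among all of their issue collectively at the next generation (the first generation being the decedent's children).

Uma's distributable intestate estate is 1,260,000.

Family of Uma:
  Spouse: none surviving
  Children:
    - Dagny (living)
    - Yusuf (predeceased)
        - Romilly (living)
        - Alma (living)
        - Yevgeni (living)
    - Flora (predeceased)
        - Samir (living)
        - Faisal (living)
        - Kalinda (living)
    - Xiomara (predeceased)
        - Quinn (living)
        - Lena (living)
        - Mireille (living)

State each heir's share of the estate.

Dagny: 315,000; Romilly: 105,000; Alma: 105,000; Yevgeni: 105,000; Samir: 105,000; Faisal: 105,000; Kalinda: 105,000; Quinn: 105,000; Lena: 105,000; Mireille: 105,000

The entire 1,260,000 passes to the descendants.
That amount (1,260,000) is divided at the children's generation into 4 shares of 315,000. Dagny takes 315,000. The 3 shares of the deceased (Yusuf, Flora, and Xiomara) are combined into a pool of 945,000.
That pool (945,000) is divided at the grandchildren's generation equally among Romilly, Alma, Yevgeni, Samir, Faisal, Kalinda, Quinn, Lena, and Mireille: 105,000 each.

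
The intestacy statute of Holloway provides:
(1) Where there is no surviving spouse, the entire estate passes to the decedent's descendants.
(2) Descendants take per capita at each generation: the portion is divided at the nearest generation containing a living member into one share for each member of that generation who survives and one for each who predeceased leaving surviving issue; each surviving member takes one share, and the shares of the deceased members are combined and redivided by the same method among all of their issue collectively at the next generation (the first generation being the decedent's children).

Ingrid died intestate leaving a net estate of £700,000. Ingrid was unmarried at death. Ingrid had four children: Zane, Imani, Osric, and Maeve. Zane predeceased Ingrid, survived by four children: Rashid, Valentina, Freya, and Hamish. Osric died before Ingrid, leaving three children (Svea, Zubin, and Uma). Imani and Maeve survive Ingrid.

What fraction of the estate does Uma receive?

Uma receives 1/14 of the estate.

The entire £700,000 passes to the descendants.
That amount (£700,000) is divided at the children's generation into 4 shares of £175,000. Imani and Maeve each take £175,000. The 2 shares of the deceased (Zane and Osric) are combined into a pool of £350,000.
That pool (£350,000) is divided at the grandchildren's generation equally among Rashid, Valentina, Freya, Hamish, Svea, Zubin, and Uma: £50,000 each.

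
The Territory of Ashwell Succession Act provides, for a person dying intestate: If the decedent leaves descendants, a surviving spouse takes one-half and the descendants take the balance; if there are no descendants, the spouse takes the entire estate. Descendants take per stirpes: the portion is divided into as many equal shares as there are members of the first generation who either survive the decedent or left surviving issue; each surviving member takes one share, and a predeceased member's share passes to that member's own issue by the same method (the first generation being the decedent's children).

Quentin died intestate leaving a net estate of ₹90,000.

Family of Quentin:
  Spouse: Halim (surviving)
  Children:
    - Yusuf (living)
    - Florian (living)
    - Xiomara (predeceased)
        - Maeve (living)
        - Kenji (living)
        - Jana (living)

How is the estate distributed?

Halim: ₹45,000; Yusuf: ₹15,000; Florian: ₹15,000; Maeve: ₹5,000; Kenji: ₹5,000; Jana: ₹5,000

Halim takes one-half of ₹90,000 = ₹45,000. The remaining ₹45,000 passes to the descendants.
The descendants' portion (₹45,000) is divided into 3 shares of ₹15,000: Yusuf and Florian each take ₹15,000; Xiomara's ₹15,000 share passes to Xiomara's issue.
Xiomara's share (₹15,000) is divided into 3 shares of ₹5,000: Maeve, Kenji, and Jana each take ₹5,000.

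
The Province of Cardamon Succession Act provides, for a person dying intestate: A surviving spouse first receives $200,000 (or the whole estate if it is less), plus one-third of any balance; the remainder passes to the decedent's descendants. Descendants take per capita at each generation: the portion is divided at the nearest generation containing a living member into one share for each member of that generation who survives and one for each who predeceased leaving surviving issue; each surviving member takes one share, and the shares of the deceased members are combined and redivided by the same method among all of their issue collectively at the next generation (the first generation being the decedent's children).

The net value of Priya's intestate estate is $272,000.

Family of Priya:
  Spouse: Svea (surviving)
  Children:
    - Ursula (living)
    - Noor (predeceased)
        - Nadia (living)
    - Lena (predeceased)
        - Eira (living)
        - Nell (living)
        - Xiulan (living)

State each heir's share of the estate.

Svea: $224,000; Ursula: $16,000; Nadia: $8,000; Eira: $8,000; Nell: $8,000; Xiulan: $8,000

Svea first takes $200,000, leaving a balance of $72,000. Svea then takes one-third of the balance ($24,000), for a total of $224,000. The remaining $48,000 passes to the descendants.
The descendants' portion ($48,000) is divided at the children's generation into 3 shares of $16,000. Ursula takes $16,000. The 2 shares of the deceased (Noor and Lena) are combined into a pool of $32,000.
That pool ($32,000) is divided at the grandchildren's generation equally among Nadia, Eira, Nell, and Xiulan: $8,000 each.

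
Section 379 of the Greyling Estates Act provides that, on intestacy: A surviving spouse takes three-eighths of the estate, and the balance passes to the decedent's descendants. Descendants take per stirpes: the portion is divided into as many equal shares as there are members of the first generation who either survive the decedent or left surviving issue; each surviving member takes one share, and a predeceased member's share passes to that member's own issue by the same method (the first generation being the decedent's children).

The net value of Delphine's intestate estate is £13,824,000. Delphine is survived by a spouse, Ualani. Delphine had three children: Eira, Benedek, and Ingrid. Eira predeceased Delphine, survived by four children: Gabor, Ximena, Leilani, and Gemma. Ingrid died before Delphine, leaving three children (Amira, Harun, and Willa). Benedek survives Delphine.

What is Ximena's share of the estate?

Ximena receives £720,000.

Ualani takes three-eighths of £13,824,000 = £5,184,000. The remaining £8,640,000 passes to the descendants.
The descendants' portion (£8,640,000) is divided into 3 shares of £2,880,000: Benedek takes £2,880,000; Eira's £2,880,000 share passes to Eira's issue; Ingrid's £2,880,000 share passes to Ingrid's issue.
Eira's share (£2,880,000) is divided into 4 shares of £720,000: Gabor, Ximena, Leilani, and Gemma each take £720,000.
Ingrid's share (£2,880,000) is divided into 3 shares of £960,000: Amira, Harun, and Willa each take £960,000.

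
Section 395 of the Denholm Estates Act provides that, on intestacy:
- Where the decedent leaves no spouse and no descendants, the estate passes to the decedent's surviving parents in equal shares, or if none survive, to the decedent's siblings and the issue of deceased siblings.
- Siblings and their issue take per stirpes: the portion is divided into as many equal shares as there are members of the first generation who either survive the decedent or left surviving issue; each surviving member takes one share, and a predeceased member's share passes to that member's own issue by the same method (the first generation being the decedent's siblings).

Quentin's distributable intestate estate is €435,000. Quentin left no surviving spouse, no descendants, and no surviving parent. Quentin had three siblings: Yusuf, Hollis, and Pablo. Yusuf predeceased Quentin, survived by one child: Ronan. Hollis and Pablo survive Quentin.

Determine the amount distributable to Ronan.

Ronan receives €145,000.

The entire €435,000 passes to the siblings and their issue.
That amount (€435,000) is divided into 3 shares of €145,000: Hollis and Pablo each take €145,000; Yusuf's €145,000 share passes to Yusuf's issue.
Yusuf's share (€145,000) passes entirely to Ronan.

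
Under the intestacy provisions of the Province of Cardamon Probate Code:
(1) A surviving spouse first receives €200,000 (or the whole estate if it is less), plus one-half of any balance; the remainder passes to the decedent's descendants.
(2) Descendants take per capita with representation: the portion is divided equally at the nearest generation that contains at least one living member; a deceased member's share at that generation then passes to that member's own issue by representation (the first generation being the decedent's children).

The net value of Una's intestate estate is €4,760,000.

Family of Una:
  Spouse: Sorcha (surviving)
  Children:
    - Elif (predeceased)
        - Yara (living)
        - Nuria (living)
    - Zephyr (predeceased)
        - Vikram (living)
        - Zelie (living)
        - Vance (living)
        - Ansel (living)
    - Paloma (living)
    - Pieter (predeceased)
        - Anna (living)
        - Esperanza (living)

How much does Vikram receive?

Sorcha first takes €200,000, leaving a balance of €4,560,000. Sorcha then takes one-half of the balance (€2,280,000), for a total of €2,480,000. The remaining €2,280,000 passes to the descendants.
The descendants' portion (€2,280,000) is divided into 4 shares of €570,000: Paloma takes €570,000; Elif's €570,000 share passes to Elif's issue; Zephyr's €570,000 share passes to Zephyr's issue; Pieter's €570,000 share passes to Pieter's issue.
Elif's share (€570,000) is divided into 2 shares of €285,000: Yara and Nuria each take €285,000.
Zephyr's share (€570,000) is divided into 4 shares of €142,500: Vikram, Zelie, Vance, and Ansel each take €142,500.
Pieter's share (€570,000) is divided into 2 shares of €285,000: Anna and Esperanza each take €285,000.

Vikram receives €142,500.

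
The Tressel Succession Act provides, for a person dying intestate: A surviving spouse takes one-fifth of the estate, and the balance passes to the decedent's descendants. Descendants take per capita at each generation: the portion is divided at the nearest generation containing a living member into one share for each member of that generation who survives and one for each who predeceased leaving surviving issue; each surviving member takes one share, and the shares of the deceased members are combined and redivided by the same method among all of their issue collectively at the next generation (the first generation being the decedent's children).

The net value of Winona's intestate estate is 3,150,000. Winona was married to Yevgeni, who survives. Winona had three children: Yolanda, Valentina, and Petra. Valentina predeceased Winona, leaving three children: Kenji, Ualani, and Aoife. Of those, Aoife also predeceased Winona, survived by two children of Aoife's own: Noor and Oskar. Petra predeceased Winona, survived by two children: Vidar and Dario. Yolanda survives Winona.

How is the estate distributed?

Yevgeni takes one-fifth of 3,150,000 = 630,000. The remaining 2,520,000 passes to the descendants.
The descendants' portion (2,520,000) is divided at the children's generation into 3 shares of 840,000. Yolanda takes 840,000. The 2 shares of the deceased (Valentina and Petra) are combined into a pool of 1,680,000.
That pool (1,680,000) is divided at the grandchildren's generation into 5 shares of 336,000. Kenji, Ualani, Vidar, and Dario each take 336,000. The remaining share for the deceased Aoife (336,000) is carried to the next generation.
That pool (336,000) is divided at the great-grandchildren's generation equally among Noor and Oskar: 168,000 each.

Yevgeni: 630,000; Yolanda: 840,000; Kenji: 336,000; Ualani: 336,000; Noor: 168,000; Oskar: 168,000; Vidar: 336,000; Dario: 336,000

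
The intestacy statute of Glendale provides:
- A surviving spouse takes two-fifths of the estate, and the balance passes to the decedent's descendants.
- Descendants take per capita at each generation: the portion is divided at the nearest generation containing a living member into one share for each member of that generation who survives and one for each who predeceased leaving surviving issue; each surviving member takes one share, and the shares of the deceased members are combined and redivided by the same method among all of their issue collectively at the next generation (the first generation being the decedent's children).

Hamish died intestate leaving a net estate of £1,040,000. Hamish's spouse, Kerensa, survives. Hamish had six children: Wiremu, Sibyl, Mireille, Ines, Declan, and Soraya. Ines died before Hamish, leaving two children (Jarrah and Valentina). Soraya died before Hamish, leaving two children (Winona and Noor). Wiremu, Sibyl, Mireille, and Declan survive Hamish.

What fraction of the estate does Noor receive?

Noor receives 1/20 of the estate.

Kerensa takes two-fifths of £1,040,000 = £416,000. The remaining £624,000 passes to the descendants.
The descendants' portion (£624,000) is divided at the children's generation into 6 shares of £104,000. Wiremu, Sibyl, Mireille, and Declan each take £104,000. The 2 shares of the deceased (Ines and Soraya) are combined into a pool of £208,000.
That pool (£208,000) is divided at the grandchildren's generation equally among Jarrah, Valentina, Winona, and Noor: £52,000 each.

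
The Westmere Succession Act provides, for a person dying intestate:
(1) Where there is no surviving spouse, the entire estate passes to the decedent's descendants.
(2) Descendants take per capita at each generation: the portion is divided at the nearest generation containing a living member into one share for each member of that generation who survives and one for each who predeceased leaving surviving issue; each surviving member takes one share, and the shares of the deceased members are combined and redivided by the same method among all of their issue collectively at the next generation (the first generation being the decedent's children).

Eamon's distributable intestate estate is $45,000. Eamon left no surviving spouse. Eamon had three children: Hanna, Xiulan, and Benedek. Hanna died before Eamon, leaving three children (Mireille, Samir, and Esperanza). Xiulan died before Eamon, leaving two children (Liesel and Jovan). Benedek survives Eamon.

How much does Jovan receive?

The entire $45,000 passes to the descendants.
That amount ($45,000) is divided at the children's generation into 3 shares of $15,000. Benedek takes $15,000. The 2 shares of the deceased (Hanna and Xiulan) are combined into a pool of $30,000.
That pool ($30,000) is divided at the grandchildren's generation equally among Mireille, Samir, Esperanza, Liesel, and Jovan: $6,000 each.

Jovan receives $6,000.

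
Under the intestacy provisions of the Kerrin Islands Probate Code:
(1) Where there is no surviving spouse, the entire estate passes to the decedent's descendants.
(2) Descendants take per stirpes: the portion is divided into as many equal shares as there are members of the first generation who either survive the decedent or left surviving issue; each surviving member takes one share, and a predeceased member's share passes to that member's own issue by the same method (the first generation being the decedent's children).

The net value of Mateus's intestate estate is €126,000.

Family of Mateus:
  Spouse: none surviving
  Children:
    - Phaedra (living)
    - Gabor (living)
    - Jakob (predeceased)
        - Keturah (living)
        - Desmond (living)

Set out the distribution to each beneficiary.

Phaedra: €42,000; Gabor: €42,000; Keturah: €21,000; Desmond: €21,000

The entire €126,000 passes to the descendants.
That amount (€126,000) is divided into 3 shares of €42,000: Phaedra and Gabor each take €42,000; Jakob's €42,000 share passes to Jakob's issue.
Jakob's share (€42,000) is divided into 2 shares of €21,000: Keturah and Desmond each take €21,000.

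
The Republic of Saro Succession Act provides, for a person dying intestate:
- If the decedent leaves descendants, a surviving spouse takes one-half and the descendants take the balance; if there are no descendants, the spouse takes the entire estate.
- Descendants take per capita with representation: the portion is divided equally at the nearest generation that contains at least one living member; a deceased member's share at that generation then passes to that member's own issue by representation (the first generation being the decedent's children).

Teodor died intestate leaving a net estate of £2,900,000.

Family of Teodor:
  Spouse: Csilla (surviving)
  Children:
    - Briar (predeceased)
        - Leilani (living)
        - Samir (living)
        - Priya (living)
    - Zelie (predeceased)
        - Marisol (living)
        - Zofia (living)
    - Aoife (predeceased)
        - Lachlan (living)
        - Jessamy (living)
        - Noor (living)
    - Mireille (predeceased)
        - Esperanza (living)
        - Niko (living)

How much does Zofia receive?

Zofia receives £145,000.

Csilla takes one-half of £2,900,000 = £1,450,000. The remaining £1,450,000 passes to the descendants.
No child survives, so the initial division is made at the grandchildren's generation.
The descendants' portion (£1,450,000) is divided into 10 shares of £145,000: Leilani, Samir, Priya, Marisol, Zofia, Lachlan, Jessamy, Noor, Esperanza, and Niko each take £145,000.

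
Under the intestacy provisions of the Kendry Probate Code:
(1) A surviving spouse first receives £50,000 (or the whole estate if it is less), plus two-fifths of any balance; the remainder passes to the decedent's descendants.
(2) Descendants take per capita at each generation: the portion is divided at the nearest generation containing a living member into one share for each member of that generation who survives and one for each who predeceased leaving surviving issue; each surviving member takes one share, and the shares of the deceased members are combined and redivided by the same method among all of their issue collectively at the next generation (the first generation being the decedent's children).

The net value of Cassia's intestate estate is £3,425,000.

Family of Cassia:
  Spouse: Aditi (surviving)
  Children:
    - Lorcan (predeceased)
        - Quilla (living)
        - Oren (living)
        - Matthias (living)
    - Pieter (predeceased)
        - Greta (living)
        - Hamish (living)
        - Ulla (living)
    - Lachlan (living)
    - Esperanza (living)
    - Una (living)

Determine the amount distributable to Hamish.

Hamish receives £135,000.

Aditi first takes £50,000, leaving a balance of £3,375,000. Aditi then takes two-fifths of the balance (£1,350,000), for a total of £1,400,000. The remaining £2,025,000 passes to the descendants.
The descendants' portion (£2,025,000) is divided at the children's generation into 5 shares of £405,000. Lachlan, Esperanza, and Una each take £405,000. The 2 shares of the deceased (Lorcan and Pieter) are combined into a pool of £810,000.
That pool (£810,000) is divided at the grandchildren's generation equally among Quilla, Oren, Matthias, Greta, Hamish, and Ulla: £135,000 each.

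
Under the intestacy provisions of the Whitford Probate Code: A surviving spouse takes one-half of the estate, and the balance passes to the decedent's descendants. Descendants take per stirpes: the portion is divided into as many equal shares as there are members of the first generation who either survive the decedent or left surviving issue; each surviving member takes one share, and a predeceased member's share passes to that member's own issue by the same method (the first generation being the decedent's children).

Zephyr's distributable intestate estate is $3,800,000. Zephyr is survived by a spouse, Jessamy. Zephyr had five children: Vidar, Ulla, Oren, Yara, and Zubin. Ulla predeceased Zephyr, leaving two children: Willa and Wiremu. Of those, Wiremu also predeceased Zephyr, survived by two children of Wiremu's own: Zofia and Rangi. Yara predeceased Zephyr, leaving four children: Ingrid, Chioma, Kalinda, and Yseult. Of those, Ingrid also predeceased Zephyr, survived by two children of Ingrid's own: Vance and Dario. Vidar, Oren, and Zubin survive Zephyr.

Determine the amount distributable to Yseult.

Yseult receives $95,000.

Jessamy takes one-half of $3,800,000 = $1,900,000. The remaining $1,900,000 passes to the descendants.
The descendants' portion ($1,900,000) is divided into 5 shares of $380,000: Vidar, Oren, and Zubin each take $380,000; Ulla's $380,000 share passes to Ulla's issue; Yara's $380,000 share passes to Yara's issue.
Ulla's share ($380,000) is divided into 2 shares of $190,000: Willa takes $190,000; Wiremu's $190,000 share passes to Wiremu's issue.
Wiremu's share ($190,000) is divided into 2 shares of $95,000: Zofia and Rangi each take $95,000.
Yara's share ($380,000) is divided into 4 shares of $95,000: Chioma, Kalinda, and Yseult each take $95,000; Ingrid's $95,000 share passes to Ingrid's issue.
Ingrid's share ($95,000) is divided into 2 shares of $47,500: Vance and Dario each take $47,500.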